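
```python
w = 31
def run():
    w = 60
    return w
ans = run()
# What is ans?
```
60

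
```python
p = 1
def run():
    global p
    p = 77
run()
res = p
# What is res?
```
77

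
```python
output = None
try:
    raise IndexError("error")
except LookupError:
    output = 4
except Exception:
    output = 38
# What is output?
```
4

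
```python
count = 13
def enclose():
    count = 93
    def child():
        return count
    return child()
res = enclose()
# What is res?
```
93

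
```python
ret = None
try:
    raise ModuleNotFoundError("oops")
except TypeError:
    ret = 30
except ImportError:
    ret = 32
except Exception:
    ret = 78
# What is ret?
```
32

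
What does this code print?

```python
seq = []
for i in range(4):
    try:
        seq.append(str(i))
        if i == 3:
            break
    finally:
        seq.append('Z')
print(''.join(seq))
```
0Z1Z2Z3Z

finally runs even when breaking out of loop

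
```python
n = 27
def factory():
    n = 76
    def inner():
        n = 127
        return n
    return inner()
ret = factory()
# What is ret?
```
127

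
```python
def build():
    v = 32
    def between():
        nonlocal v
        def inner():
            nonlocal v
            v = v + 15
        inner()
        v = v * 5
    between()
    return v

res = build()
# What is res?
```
235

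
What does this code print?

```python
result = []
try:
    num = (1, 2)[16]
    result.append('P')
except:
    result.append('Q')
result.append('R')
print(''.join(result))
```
QR

Exception raised in try, caught by bare except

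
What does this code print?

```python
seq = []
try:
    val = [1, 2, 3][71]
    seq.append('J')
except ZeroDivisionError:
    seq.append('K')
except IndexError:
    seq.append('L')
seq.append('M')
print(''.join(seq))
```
LM

IndexError is caught by its specific handler, not ZeroDivisionError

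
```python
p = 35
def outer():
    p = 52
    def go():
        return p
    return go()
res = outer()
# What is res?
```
52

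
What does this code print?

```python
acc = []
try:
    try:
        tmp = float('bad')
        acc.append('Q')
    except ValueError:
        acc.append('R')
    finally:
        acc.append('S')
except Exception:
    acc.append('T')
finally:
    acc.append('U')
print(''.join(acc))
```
RSU

Both finally blocks run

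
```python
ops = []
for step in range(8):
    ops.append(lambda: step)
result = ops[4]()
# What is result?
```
7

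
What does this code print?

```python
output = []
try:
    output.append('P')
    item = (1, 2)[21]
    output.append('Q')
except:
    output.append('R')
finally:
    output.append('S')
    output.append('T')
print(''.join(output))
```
PRST

Code before exception runs, then except, then all of finally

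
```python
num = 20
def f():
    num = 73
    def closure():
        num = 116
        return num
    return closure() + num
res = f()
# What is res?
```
189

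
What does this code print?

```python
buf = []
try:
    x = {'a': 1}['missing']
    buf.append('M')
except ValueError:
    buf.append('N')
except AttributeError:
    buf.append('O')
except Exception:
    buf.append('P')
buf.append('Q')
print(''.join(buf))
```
PQ

KeyError not specifically caught, falls to Exception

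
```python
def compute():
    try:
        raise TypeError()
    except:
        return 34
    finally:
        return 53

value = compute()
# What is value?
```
53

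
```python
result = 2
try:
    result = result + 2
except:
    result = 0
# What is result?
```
4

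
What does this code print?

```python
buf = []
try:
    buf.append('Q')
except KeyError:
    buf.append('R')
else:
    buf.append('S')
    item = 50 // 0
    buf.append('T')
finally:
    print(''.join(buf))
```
QS

Try succeeds, else appends 'S', ZeroDivisionError in else is uncaught, finally prints before exception propagates ('T' never appended)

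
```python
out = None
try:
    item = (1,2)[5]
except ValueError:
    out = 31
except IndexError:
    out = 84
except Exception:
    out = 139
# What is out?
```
84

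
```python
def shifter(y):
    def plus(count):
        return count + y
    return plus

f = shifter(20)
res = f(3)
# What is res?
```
23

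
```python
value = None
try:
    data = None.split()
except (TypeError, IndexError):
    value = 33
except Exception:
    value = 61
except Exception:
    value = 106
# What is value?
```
61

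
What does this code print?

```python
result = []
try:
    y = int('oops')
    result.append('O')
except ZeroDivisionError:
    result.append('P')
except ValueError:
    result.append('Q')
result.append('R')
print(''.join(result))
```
QR

ValueError is caught by its specific handler, not ZeroDivisionError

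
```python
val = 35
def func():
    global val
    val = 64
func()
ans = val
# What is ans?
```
64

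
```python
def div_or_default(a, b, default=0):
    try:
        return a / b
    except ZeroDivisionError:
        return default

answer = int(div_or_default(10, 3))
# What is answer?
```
3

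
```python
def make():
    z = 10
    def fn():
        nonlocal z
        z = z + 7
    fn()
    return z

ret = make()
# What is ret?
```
17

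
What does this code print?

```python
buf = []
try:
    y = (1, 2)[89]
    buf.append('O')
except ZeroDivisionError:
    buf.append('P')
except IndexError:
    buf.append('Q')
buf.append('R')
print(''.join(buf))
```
QR

IndexError is caught by its specific handler, not ZeroDivisionError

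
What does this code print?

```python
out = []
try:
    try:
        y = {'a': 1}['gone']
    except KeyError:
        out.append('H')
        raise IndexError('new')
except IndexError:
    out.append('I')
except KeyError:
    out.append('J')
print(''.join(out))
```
HI

New IndexError raised, caught by outer IndexError handler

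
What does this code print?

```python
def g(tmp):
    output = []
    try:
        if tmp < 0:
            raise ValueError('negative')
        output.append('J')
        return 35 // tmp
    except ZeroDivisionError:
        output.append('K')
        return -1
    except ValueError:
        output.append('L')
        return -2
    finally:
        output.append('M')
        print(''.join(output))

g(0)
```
JKM

tmp=0 causes ZeroDivisionError, caught, finally prints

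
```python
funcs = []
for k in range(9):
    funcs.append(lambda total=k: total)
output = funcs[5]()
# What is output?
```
5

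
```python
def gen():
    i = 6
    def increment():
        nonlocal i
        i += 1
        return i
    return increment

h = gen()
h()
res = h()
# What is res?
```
8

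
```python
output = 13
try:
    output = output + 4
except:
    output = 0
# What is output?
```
17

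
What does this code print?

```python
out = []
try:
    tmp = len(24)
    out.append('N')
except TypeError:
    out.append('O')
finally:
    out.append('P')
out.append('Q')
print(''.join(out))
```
OPQ

finally always runs, even after exception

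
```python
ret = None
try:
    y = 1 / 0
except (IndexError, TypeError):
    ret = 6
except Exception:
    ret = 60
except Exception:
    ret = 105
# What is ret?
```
60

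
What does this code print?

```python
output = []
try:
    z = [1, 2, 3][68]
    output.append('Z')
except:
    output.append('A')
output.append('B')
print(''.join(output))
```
AB

Exception raised in try, caught by bare except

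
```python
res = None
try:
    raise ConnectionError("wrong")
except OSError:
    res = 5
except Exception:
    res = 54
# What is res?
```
5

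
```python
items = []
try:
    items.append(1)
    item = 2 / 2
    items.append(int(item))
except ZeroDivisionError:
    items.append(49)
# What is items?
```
[1, 1]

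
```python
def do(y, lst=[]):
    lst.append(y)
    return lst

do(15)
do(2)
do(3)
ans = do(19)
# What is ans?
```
[15, 2, 3, 19]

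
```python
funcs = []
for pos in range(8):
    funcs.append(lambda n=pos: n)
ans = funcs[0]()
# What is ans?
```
0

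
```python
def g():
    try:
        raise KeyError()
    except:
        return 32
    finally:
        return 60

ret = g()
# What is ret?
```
60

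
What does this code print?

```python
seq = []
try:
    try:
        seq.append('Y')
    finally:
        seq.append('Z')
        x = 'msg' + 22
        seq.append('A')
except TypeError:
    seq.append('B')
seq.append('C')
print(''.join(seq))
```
YZBC

Exception in inner finally caught by outer except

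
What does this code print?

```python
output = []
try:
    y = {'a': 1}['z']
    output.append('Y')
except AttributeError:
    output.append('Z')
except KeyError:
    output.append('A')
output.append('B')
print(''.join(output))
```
AB

KeyError is caught by its specific handler, not AttributeError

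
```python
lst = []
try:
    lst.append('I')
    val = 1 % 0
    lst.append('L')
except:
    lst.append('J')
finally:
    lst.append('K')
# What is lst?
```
['I', 'J', 'K']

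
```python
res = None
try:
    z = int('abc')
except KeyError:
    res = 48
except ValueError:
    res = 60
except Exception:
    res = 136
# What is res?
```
60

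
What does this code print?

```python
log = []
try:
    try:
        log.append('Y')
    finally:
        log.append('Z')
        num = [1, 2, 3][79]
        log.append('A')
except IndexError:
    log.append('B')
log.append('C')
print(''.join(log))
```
YZBC

Exception in inner finally caught by outer except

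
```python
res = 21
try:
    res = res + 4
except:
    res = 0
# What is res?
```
25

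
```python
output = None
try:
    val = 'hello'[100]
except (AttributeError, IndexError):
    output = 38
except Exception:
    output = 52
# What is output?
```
38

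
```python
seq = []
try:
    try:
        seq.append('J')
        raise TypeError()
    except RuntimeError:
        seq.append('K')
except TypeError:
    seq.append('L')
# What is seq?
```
['J', 'L']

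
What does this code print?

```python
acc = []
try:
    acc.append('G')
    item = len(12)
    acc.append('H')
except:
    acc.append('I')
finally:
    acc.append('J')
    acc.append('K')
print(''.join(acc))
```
GIJK

Code before exception runs, then except, then all of finally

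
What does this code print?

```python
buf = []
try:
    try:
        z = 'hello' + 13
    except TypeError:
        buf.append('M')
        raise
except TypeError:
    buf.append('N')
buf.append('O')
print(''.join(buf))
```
MNO

raise without argument re-raises current exception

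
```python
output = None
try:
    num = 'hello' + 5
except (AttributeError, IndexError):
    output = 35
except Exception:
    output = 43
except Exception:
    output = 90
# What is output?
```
43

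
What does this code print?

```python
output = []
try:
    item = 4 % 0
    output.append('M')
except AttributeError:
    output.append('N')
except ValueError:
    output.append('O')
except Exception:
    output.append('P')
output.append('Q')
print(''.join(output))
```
PQ

ZeroDivisionError not specifically caught, falls to Exception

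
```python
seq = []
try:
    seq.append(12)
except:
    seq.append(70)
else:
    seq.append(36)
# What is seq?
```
[12, 36]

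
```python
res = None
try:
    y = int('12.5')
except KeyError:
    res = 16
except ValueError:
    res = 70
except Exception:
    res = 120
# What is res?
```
70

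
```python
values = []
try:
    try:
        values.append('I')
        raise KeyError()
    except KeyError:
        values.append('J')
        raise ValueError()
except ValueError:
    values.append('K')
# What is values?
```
['I', 'J', 'K']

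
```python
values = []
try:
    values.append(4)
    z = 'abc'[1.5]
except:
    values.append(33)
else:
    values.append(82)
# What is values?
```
[4, 33]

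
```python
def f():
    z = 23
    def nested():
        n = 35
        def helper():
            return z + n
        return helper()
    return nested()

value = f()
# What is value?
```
58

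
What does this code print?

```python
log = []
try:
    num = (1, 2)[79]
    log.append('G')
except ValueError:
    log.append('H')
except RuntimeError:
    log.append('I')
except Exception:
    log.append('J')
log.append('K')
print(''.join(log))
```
JK

IndexError not specifically caught, falls to Exception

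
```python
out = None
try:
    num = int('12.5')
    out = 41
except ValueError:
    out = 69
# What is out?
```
69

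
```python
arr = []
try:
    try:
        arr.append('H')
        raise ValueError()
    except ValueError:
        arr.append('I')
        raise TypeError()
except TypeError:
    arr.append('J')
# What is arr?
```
['H', 'I', 'J']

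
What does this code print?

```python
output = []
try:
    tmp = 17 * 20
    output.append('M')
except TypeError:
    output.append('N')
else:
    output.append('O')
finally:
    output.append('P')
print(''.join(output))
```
MOP

else runs before finally when no exception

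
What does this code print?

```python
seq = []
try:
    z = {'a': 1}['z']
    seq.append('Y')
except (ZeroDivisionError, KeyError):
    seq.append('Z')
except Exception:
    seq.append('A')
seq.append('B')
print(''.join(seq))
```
ZB

KeyError matches tuple containing it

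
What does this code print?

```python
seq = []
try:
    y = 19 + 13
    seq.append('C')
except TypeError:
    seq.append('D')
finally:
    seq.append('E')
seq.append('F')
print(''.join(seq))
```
CEF

finally runs after normal execution too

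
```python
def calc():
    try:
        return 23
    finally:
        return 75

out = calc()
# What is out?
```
75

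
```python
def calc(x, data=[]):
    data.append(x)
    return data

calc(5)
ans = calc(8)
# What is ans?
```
[5, 8]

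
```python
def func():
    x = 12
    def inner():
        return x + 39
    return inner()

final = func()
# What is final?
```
51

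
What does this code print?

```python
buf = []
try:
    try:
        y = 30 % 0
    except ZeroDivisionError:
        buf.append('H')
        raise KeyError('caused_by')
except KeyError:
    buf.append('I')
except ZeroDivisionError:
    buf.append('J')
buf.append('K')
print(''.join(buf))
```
HIK

KeyError raised and caught, original ZeroDivisionError not re-raised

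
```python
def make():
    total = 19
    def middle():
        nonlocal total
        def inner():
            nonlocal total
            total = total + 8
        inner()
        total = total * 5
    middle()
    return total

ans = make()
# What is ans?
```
135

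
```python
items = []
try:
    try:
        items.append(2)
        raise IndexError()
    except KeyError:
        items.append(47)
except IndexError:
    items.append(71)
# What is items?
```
[2, 71]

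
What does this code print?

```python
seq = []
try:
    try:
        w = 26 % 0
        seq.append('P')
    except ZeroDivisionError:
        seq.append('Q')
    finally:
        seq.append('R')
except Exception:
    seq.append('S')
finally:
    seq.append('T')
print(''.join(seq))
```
QRT

Both finally blocks run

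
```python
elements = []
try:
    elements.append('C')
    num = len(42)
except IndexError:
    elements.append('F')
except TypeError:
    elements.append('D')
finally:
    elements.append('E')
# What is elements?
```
['C', 'D', 'E']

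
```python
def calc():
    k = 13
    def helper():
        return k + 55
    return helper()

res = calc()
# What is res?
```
68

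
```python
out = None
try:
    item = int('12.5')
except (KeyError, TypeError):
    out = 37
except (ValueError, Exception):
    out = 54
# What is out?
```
54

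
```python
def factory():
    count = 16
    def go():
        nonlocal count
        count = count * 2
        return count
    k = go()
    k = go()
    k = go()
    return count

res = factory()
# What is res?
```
128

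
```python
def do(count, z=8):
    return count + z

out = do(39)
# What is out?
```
47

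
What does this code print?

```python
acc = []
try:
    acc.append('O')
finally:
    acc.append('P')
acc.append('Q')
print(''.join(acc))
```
OPQ

try/finally without except, no exception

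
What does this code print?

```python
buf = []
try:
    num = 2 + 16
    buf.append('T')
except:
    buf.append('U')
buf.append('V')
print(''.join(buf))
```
TV

No exception, try block completes normally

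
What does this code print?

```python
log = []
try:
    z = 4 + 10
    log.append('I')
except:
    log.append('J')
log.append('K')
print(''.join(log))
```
IK

No exception, try block completes normally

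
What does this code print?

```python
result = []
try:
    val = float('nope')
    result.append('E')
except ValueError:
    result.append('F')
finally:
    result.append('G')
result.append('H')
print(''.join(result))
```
FGH

finally always runs, even after exception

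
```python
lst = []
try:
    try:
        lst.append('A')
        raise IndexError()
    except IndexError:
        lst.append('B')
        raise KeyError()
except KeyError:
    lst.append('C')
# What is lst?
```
['A', 'B', 'C']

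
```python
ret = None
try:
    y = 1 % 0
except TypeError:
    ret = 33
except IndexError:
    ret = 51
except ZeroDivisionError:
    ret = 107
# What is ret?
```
107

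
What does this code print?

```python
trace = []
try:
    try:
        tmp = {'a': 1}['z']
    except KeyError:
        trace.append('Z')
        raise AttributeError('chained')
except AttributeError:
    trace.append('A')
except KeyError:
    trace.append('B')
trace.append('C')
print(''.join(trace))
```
ZAC

AttributeError raised and caught, original KeyError not re-raised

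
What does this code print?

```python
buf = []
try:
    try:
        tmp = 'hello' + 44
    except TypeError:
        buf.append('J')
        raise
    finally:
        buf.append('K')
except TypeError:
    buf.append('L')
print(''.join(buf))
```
JKL

finally runs before re-raised exception propagates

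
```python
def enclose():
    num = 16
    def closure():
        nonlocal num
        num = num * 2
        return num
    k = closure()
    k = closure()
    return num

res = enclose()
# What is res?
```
64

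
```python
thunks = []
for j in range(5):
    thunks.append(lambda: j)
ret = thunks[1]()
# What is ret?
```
4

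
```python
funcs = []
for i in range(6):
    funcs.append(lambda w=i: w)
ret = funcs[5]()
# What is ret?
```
5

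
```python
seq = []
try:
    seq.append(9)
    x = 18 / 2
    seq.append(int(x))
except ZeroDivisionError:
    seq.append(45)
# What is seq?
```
[9, 9]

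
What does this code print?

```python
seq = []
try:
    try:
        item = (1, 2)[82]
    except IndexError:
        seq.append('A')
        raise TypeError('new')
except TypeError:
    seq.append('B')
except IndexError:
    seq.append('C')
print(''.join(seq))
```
AB

New TypeError raised, caught by outer TypeError handler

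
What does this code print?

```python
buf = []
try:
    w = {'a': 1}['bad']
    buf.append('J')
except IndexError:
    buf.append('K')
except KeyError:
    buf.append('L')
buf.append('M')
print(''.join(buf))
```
LM

KeyError is caught by its specific handler, not IndexError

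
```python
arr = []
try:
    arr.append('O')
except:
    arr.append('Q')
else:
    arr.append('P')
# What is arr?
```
['O', 'P']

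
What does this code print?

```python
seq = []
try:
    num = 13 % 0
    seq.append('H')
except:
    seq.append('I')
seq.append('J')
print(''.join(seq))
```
IJ

Exception raised in try, caught by bare except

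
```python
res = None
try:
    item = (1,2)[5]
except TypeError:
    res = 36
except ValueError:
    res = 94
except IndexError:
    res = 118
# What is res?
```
118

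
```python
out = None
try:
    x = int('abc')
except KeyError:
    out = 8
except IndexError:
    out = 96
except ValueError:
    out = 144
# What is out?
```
144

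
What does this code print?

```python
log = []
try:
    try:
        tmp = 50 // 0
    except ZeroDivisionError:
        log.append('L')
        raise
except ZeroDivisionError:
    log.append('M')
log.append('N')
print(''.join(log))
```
LMN

raise without argument re-raises current exception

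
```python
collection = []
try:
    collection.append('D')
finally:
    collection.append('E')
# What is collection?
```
['D', 'E']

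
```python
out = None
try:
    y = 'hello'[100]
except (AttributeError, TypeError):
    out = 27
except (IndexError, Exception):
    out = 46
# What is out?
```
46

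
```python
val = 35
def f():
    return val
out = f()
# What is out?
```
35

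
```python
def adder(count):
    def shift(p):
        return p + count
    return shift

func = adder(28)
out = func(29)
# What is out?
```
57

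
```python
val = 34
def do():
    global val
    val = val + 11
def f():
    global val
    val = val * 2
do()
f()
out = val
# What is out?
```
90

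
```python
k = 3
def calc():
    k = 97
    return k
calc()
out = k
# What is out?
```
3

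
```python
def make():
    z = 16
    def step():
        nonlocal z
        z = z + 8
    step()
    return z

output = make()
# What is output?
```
24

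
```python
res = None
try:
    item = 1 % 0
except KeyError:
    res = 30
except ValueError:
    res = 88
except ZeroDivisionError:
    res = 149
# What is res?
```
149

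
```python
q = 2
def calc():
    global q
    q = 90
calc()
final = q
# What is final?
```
90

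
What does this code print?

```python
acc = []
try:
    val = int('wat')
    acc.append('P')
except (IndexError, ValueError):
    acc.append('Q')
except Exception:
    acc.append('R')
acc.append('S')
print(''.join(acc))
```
QS

ValueError matches tuple containing it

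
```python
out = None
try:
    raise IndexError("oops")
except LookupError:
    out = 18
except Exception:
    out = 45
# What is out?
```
18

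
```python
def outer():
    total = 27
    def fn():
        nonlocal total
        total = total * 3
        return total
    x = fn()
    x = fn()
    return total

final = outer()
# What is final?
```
243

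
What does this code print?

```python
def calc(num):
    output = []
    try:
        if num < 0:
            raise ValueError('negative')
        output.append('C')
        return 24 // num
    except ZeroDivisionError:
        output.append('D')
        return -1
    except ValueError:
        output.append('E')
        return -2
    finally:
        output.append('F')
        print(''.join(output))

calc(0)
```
CDF

num=0 causes ZeroDivisionError, caught, finally prints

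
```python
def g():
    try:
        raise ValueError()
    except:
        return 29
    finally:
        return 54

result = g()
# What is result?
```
54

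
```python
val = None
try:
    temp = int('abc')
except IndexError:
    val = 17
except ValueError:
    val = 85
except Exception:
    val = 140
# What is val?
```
85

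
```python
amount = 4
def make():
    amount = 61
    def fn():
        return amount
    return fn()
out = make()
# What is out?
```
61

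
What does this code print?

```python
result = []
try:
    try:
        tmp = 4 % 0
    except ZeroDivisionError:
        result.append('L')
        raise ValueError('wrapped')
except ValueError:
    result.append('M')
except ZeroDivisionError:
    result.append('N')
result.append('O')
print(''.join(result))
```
LMO

ValueError raised and caught, original ZeroDivisionError not re-raised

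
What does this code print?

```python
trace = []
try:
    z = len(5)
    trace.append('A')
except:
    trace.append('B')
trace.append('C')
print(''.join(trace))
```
BC

Exception raised in try, caught by bare except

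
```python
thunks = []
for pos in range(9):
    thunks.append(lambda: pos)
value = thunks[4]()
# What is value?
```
8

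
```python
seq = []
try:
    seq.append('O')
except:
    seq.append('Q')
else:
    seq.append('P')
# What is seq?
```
['O', 'P']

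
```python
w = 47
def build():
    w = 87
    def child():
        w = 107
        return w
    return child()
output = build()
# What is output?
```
107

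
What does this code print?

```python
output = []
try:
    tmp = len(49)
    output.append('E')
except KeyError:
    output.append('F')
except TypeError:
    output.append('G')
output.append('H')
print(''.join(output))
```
GH

TypeError is caught by its specific handler, not KeyError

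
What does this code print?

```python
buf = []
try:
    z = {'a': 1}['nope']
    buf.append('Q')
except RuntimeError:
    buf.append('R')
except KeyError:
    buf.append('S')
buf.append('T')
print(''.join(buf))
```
ST

KeyError is caught by its specific handler, not RuntimeError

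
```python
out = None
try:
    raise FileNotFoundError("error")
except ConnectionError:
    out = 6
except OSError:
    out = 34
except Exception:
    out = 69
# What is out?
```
34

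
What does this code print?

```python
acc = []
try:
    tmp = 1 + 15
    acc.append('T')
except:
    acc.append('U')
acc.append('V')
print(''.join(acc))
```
TV

No exception, try block completes normally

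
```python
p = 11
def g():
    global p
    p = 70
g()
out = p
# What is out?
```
70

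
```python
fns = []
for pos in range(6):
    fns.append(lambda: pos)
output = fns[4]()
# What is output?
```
5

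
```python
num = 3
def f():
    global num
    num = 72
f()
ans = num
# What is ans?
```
72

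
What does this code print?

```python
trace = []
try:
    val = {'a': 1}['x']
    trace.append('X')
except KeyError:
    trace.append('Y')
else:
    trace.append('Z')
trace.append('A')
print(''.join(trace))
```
YA

else block skipped when exception is caught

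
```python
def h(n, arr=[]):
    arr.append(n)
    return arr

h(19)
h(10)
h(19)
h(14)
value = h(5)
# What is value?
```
[19, 10, 19, 14, 5]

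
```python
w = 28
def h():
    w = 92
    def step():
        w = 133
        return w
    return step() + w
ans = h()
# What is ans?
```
225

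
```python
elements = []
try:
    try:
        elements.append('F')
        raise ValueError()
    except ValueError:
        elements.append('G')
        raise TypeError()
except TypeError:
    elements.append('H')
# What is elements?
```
['F', 'G', 'H']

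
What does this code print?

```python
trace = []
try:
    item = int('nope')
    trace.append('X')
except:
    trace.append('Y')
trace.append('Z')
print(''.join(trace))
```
YZ

Exception raised in try, caught by bare except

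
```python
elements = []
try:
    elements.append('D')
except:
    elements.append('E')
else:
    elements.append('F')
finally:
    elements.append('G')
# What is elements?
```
['D', 'F', 'G']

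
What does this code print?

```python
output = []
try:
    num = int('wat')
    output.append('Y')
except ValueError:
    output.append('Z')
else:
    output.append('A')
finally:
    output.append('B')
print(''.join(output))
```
ZB

Exception: except runs, else skipped, finally runs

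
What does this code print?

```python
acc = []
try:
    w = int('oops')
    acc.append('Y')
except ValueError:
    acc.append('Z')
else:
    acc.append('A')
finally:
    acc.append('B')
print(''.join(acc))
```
ZB

Exception: except runs, else skipped, finally runs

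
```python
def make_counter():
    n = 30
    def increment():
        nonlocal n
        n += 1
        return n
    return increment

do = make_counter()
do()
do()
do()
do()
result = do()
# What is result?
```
35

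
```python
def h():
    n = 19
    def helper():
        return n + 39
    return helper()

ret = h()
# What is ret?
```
58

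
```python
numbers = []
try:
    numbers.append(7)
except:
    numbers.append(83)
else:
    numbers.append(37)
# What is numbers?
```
[7, 37]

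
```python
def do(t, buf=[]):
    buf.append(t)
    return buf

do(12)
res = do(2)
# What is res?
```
[12, 2]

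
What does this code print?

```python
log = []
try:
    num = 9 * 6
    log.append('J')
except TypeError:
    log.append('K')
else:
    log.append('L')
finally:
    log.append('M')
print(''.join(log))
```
JLM

else runs before finally when no exception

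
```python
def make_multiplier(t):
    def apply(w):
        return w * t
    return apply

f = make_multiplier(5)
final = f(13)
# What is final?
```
65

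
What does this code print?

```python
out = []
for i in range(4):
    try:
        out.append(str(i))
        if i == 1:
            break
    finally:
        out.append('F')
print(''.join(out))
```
0F1F

finally runs even when breaking out of loop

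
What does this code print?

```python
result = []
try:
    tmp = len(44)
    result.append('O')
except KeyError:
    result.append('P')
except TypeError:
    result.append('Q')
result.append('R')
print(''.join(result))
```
QR

TypeError is caught by its specific handler, not KeyError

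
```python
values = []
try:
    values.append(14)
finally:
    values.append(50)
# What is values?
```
[14, 50]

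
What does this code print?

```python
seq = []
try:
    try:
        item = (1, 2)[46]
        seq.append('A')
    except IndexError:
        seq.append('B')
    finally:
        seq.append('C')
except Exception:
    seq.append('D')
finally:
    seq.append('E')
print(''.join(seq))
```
BCE

Both finally blocks run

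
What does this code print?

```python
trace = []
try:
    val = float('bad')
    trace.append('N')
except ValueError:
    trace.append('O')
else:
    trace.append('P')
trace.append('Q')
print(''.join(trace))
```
OQ

else block skipped when exception is caught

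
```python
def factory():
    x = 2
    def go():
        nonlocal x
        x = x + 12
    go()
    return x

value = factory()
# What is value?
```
14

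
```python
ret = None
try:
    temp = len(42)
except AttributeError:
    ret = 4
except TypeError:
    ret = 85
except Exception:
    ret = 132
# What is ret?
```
85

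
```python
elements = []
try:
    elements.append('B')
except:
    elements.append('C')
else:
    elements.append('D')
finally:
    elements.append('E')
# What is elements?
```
['B', 'D', 'E']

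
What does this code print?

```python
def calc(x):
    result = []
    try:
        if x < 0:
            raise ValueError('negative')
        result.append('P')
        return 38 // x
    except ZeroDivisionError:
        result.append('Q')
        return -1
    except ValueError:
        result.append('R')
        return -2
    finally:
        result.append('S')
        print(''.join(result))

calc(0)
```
PQS

x=0 causes ZeroDivisionError, caught, finally prints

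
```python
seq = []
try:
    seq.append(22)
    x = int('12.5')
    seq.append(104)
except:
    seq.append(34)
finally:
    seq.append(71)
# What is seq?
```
[22, 34, 71]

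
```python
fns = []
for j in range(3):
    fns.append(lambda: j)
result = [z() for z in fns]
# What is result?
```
[2, 2, 2]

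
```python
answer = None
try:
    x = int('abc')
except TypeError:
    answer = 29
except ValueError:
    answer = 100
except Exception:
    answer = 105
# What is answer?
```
100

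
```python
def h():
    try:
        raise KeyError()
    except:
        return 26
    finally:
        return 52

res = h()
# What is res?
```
52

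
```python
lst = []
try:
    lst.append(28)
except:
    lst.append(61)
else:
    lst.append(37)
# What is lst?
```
[28, 37]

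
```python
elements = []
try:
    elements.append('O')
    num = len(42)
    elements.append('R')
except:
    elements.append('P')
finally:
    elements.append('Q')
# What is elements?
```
['O', 'P', 'Q']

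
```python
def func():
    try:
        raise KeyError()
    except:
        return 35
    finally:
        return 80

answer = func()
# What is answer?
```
80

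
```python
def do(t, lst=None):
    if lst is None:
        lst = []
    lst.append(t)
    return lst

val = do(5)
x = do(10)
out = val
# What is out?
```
[5]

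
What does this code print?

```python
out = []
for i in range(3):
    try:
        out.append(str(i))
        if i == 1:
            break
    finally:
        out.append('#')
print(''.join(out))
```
0#1#

finally runs even when breaking out of loop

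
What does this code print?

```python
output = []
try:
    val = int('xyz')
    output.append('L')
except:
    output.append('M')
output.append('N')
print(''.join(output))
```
MN

Exception raised in try, caught by bare except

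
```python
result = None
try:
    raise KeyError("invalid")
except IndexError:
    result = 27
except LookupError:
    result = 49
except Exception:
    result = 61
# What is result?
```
49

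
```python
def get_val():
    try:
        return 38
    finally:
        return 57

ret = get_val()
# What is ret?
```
57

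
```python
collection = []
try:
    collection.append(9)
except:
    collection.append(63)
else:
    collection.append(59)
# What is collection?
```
[9, 59]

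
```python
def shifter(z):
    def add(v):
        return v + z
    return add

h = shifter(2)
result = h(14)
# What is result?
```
16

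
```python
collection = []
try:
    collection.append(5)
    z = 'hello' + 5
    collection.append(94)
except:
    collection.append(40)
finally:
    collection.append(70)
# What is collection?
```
[5, 40, 70]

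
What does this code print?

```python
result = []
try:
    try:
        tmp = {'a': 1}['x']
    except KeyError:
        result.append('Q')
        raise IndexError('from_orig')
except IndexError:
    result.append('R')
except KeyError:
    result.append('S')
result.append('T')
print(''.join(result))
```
QRT

IndexError raised and caught, original KeyError not re-raised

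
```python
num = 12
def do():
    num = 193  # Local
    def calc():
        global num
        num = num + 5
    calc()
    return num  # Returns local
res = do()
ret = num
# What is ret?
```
17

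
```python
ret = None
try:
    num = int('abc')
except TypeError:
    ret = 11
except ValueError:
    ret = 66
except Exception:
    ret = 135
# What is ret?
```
66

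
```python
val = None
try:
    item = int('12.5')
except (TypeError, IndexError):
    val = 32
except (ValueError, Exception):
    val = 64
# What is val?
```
64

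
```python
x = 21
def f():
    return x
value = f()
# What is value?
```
21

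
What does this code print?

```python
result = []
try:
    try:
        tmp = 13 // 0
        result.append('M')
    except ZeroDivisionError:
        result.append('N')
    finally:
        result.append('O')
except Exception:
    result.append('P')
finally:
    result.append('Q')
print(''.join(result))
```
NOQ

Both finally blocks run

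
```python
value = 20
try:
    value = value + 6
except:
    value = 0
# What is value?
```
26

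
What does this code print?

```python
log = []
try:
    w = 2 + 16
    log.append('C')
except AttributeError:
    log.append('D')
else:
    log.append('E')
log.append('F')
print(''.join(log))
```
CEF

else block runs when no exception occurs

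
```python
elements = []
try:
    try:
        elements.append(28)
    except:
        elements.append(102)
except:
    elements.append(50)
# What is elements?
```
[28]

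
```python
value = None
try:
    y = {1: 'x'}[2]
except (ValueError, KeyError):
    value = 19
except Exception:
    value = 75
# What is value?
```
19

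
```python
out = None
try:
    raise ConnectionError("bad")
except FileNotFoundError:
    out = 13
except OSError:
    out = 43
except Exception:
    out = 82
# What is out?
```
43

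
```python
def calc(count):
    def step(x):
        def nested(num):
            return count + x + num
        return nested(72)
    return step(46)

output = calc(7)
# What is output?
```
125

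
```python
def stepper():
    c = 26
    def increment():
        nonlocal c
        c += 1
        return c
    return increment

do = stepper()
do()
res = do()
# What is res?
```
28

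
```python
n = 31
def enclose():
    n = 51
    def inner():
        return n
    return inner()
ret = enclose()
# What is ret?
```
51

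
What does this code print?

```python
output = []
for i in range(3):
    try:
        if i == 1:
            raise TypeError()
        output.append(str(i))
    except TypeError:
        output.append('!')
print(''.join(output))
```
0!2

Exception on i=1 caught, loop continues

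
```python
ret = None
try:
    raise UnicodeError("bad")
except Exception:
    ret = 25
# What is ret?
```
25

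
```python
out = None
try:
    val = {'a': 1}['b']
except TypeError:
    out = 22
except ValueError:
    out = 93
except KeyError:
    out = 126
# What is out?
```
126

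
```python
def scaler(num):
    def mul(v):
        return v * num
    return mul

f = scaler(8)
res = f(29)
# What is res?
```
232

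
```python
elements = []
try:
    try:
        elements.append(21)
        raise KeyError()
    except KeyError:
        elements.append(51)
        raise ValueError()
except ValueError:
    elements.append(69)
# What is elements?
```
[21, 51, 69]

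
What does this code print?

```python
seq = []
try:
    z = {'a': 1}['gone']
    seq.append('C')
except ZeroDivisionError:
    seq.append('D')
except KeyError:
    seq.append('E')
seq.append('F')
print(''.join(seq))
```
EF

KeyError is caught by its specific handler, not ZeroDivisionError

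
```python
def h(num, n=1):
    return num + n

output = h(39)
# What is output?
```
40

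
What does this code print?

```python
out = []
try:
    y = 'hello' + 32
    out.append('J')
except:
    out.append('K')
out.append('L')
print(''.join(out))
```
KL

Exception raised in try, caught by bare except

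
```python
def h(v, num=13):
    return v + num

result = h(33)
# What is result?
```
46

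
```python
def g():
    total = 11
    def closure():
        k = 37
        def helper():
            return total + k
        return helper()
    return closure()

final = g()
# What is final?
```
48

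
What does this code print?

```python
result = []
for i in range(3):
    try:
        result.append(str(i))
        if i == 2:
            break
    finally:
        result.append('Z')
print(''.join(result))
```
0Z1Z2Z

finally runs even when breaking out of loop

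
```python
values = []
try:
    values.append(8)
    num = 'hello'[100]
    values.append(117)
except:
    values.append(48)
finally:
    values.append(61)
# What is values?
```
[8, 48, 61]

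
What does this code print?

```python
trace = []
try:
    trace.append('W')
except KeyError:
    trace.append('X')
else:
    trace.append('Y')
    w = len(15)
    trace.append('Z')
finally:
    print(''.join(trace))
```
WY

Try succeeds, else appends 'Y', TypeError in else is uncaught, finally prints before exception propagates ('Z' never appended)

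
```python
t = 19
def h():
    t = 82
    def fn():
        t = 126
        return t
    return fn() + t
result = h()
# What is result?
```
208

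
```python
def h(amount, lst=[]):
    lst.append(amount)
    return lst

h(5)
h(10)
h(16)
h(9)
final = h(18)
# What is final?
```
[5, 10, 16, 9, 18]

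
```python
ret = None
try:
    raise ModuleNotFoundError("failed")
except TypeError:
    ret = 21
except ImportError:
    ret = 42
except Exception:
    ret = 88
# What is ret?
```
42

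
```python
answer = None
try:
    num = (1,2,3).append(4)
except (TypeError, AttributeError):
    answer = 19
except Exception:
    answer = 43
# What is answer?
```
19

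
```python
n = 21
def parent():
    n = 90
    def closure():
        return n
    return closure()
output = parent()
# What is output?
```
90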